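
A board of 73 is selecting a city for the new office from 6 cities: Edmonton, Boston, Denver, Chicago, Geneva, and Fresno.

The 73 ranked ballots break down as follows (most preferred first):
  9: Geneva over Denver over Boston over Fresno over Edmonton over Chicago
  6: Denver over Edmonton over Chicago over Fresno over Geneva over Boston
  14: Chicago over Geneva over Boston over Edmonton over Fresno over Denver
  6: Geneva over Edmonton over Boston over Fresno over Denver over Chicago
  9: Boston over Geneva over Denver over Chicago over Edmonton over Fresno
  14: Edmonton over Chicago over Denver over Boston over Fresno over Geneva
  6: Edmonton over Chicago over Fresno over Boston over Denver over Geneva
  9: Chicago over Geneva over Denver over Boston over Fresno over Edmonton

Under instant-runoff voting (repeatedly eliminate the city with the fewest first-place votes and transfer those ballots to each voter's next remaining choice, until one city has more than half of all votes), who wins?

Geneva

Round 1: Edmonton 20, Boston 9, Denver 6, Chicago 23, Geneva 15, Fresno 0. Fresno eliminated.
Round 2: Edmonton 20, Boston 9, Denver 6, Chicago 23, Geneva 15. Denver eliminated.
Round 3: Edmonton 26, Boston 9, Chicago 23, Geneva 15. Boston eliminated.
Round 4: Edmonton 26, Chicago 23, Geneva 24. Chicago eliminated.
Round 5: Edmonton 26, Geneva 47. Geneva has a majority (≥37).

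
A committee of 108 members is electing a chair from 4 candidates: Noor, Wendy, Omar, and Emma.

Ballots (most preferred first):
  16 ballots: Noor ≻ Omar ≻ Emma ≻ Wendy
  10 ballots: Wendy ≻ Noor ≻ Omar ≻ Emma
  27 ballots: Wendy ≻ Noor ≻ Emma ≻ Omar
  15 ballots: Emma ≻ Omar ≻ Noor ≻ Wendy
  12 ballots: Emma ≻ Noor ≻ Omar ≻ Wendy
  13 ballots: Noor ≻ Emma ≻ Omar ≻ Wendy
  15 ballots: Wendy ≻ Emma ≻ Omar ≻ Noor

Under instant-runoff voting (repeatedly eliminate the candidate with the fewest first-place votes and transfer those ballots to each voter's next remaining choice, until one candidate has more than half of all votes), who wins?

Noor

Round 1: Noor 29, Wendy 52, Omar 0, Emma 27. Omar eliminated.
Round 2: Noor 29, Wendy 52, Emma 27. Emma eliminated.
Round 3: Noor 56, Wendy 52. Noor has a majority (≥55).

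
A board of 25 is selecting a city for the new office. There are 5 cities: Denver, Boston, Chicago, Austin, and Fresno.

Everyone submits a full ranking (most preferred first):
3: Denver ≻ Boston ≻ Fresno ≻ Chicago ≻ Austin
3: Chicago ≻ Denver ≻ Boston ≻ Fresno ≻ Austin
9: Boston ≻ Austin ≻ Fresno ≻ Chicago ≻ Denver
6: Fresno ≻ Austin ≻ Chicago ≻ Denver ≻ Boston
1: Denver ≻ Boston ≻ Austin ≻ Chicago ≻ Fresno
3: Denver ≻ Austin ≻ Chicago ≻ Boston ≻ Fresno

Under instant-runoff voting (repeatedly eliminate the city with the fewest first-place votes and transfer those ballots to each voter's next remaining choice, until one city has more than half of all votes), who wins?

Denver

Round 1: Denver 7, Boston 9, Chicago 3, Austin 0, Fresno 6. Austin eliminated.
Round 2: Denver 7, Boston 9, Chicago 3, Fresno 6. Chicago eliminated.
Round 3: Denver 10, Boston 9, Fresno 6. Fresno eliminated.
Round 4: Denver 16, Boston 9. Denver has a majority (≥13).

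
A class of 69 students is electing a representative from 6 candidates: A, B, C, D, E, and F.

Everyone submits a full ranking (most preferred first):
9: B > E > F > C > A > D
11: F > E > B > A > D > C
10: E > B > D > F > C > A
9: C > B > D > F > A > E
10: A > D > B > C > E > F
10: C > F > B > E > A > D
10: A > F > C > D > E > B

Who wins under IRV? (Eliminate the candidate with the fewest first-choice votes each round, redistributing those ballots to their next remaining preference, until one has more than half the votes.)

E

Round 1: A 20, B 9, C 19, D 0, E 10, F 11. D eliminated.
Round 2: A 20, B 9, C 19, E 10, F 11. B eliminated.
Round 3: A 20, C 19, E 19, F 11. F eliminated.
Round 4: A 20, C 19, E 30. C eliminated.
Round 5: A 29, E 40. E has a majority (≥35).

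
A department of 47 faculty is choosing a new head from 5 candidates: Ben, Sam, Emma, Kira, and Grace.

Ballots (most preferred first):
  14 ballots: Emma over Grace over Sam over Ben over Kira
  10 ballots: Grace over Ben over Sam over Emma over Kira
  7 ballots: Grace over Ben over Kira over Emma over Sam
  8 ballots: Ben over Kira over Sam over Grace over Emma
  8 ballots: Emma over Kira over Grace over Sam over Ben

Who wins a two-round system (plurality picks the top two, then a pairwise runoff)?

Round 1 first-place votes: Ben 8, Sam 0, Emma 22, Kira 0, Grace 17. Emma and Grace advance.
Runoff: Emma is ranked above Grace on 22 ballots, Grace above Emma on 25.

Grace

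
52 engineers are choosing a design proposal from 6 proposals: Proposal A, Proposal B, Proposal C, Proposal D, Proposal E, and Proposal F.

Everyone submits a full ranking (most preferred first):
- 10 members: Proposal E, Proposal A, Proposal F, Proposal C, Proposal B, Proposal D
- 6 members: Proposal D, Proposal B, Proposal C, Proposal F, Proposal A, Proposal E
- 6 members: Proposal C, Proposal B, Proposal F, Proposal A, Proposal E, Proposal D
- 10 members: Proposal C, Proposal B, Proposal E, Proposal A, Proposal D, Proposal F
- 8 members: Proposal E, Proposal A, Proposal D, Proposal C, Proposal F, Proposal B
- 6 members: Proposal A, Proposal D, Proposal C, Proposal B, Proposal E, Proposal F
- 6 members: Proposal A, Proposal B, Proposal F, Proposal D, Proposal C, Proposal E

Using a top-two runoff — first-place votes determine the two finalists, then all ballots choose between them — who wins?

Proposal C

Round 1 first-place votes: Proposal A 12, Proposal B 0, Proposal C 16, Proposal D 6, Proposal E 18, Proposal F 0. Proposal E and Proposal C advance.
Runoff: Proposal E is ranked above Proposal C on 18 ballots, Proposal C above Proposal E on 34.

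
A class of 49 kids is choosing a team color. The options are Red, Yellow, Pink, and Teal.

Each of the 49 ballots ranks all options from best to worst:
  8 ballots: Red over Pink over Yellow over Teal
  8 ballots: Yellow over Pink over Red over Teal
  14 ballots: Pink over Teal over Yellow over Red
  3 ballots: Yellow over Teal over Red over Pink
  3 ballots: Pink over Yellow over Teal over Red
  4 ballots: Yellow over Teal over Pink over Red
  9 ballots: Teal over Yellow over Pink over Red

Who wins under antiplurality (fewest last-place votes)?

Yellow

Last-place votes: Red 30, Yellow 0, Pink 3, Teal 16.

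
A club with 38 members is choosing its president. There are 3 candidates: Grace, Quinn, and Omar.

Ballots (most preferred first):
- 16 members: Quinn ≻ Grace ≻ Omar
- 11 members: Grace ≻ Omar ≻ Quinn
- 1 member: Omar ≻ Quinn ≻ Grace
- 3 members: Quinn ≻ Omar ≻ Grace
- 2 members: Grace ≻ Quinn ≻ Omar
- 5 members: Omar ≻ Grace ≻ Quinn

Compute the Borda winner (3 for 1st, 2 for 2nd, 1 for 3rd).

Grace

Grace: 16×2 + 11×3 + 1×1 + 3×1 + 2×3 + 5×2 = 85
Quinn: 16×3 + 11×1 + 1×2 + 3×3 + 2×2 + 5×1 = 79
Omar: 16×1 + 11×2 + 1×3 + 3×2 + 2×1 + 5×3 = 64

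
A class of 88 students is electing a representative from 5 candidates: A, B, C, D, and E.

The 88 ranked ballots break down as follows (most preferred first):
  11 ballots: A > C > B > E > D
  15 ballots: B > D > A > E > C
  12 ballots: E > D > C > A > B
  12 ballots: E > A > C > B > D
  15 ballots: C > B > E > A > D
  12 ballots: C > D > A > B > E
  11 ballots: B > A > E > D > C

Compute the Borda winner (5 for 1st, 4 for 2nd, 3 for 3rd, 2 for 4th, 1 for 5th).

A: 11×5 + 15×3 + 12×2 + 12×4 + 15×2 + 12×3 + 11×4 = 282
B: 11×3 + 15×5 + 12×1 + 12×2 + 15×4 + 12×2 + 11×5 = 283
C: 11×4 + 15×1 + 12×3 + 12×3 + 15×5 + 12×5 + 11×1 = 277
D: 11×1 + 15×4 + 12×4 + 12×1 + 15×1 + 12×4 + 11×2 = 216
E: 11×2 + 15×2 + 12×5 + 12×5 + 15×3 + 12×1 + 11×3 = 262

B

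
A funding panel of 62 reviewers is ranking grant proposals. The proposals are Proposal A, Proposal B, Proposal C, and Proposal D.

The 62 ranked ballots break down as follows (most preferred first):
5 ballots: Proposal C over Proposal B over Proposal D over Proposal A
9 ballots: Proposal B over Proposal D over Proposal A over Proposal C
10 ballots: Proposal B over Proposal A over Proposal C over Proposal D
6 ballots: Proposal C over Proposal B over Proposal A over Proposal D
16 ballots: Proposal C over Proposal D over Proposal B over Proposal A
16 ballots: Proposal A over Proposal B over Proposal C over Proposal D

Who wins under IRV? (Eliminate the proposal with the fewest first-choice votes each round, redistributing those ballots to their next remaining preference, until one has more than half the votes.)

Proposal B

Round 1: Proposal A 16, Proposal B 19, Proposal C 27, Proposal D 0. Proposal D eliminated.
Round 2: Proposal A 16, Proposal B 19, Proposal C 27. Proposal A eliminated.
Round 3: Proposal B 35, Proposal C 27. Proposal B has a majority (≥32).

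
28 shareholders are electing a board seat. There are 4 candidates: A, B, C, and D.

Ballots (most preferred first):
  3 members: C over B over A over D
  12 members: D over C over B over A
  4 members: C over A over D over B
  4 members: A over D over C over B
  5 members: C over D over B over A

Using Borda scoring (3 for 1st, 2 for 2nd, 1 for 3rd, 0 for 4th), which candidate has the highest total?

C

A: 3×1 + 12×0 + 4×2 + 4×3 + 5×0 = 23
B: 3×2 + 12×1 + 4×0 + 4×0 + 5×1 = 23
C: 3×3 + 12×2 + 4×3 + 4×1 + 5×3 = 64
D: 3×0 + 12×3 + 4×1 + 4×2 + 5×2 = 58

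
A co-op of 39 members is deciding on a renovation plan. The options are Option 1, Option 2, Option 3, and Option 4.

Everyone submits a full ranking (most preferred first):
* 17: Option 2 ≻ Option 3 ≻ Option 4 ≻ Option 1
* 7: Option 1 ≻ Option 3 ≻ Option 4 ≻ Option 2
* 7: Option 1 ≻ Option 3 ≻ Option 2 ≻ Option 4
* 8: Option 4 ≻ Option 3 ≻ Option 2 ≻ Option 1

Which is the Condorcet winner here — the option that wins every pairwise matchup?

Option 3 vs Option 1: 25–14
Option 3 vs Option 2: 22–17
Option 3 vs Option 4: 31–8
Option 3 beats every other option.

Option 3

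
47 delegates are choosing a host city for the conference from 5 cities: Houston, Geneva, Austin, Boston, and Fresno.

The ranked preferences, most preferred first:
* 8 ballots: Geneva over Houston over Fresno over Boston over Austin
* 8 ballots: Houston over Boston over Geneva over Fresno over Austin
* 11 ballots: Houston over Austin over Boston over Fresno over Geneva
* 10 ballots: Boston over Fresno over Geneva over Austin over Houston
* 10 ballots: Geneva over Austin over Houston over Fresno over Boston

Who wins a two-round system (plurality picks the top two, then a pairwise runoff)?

Geneva

Round 1 first-place votes: Houston 19, Geneva 18, Austin 0, Boston 10, Fresno 0. Houston and Geneva advance.
Runoff: Houston is ranked above Geneva on 19 ballots, Geneva above Houston on 28.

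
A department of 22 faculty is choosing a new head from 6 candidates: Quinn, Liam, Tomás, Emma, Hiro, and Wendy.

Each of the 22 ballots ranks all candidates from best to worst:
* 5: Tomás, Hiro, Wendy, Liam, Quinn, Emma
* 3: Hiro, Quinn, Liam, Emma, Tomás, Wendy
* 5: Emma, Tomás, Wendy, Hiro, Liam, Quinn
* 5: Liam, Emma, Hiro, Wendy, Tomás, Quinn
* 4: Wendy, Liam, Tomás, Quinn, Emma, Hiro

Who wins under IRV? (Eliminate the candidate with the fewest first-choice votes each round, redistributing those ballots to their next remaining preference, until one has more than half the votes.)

Round 1: Quinn 0, Liam 5, Tomás 5, Emma 5, Hiro 3, Wendy 4. Quinn eliminated.
Round 2: Liam 5, Tomás 5, Emma 5, Hiro 3, Wendy 4. Hiro eliminated.
Round 3: Liam 8, Tomás 5, Emma 5, Wendy 4. Wendy eliminated.
Round 4: Liam 12, Tomás 5, Emma 5. Liam has a majority (≥12).

Liam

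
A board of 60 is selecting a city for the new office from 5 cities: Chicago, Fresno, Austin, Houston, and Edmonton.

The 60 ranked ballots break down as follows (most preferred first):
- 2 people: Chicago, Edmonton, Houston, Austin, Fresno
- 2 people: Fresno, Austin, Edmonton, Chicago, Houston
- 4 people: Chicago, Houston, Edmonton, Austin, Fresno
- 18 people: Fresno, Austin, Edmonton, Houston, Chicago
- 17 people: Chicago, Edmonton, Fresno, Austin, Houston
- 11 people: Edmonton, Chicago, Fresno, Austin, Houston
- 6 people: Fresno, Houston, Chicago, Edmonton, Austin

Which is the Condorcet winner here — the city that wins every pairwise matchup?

Edmonton

Edmonton vs Chicago: 31–29
Edmonton vs Fresno: 34–26
Edmonton vs Austin: 40–20
Edmonton vs Houston: 50–10
Edmonton beats every other city.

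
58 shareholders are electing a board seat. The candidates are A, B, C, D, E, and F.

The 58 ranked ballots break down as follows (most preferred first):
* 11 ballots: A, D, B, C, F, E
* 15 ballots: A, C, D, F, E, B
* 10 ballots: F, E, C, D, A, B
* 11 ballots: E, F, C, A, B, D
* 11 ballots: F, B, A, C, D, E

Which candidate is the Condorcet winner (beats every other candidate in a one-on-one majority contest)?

F vs A: 32–26
F vs B: 47–11
F vs C: 32–26
F vs D: 32–26
F vs E: 47–11
F beats every other candidate.

F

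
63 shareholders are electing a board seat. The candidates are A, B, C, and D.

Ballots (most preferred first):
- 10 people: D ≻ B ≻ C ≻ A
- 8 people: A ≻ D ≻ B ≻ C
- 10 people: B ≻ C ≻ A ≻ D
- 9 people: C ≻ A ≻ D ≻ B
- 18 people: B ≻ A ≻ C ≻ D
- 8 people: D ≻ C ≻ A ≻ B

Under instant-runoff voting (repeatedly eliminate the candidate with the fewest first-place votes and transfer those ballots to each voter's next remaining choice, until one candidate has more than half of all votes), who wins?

D

Round 1: A 8, B 28, C 9, D 18. A eliminated.
Round 2: B 28, C 9, D 26. C eliminated.
Round 3: B 28, D 35. D has a majority (≥32).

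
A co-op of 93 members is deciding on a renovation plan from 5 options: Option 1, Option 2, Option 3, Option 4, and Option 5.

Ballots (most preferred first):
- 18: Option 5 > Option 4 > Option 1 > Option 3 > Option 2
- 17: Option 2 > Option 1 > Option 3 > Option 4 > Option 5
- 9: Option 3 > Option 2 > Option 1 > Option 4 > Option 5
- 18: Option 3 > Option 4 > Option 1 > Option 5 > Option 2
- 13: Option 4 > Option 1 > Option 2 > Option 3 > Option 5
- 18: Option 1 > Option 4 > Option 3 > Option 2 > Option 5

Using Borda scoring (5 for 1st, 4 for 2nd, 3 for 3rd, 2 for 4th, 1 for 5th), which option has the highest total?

Option 1: 18×3 + 17×4 + 9×3 + 18×3 + 13×4 + 18×5 = 345
Option 2: 18×1 + 17×5 + 9×4 + 18×1 + 13×3 + 18×2 = 232
Option 3: 18×2 + 17×3 + 9×5 + 18×5 + 13×2 + 18×3 = 302
Option 4: 18×4 + 17×2 + 9×2 + 18×4 + 13×5 + 18×4 = 333
Option 5: 18×5 + 17×1 + 9×1 + 18×2 + 13×1 + 18×1 = 183

Option 1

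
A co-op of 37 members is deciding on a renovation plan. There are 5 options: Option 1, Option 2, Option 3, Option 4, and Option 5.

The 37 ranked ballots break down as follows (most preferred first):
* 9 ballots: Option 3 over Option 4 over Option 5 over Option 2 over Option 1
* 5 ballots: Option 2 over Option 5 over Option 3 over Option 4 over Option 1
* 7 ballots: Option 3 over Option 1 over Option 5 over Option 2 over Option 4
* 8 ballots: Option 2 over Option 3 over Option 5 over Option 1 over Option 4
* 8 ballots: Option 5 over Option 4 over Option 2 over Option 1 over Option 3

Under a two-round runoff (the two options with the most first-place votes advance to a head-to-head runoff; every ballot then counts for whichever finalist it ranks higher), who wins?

Option 2

Round 1 first-place votes: Option 1 0, Option 2 13, Option 3 16, Option 4 0, Option 5 8. Option 3 and Option 2 advance.
Runoff: Option 3 is ranked above Option 2 on 16 ballots, Option 2 above Option 3 on 21.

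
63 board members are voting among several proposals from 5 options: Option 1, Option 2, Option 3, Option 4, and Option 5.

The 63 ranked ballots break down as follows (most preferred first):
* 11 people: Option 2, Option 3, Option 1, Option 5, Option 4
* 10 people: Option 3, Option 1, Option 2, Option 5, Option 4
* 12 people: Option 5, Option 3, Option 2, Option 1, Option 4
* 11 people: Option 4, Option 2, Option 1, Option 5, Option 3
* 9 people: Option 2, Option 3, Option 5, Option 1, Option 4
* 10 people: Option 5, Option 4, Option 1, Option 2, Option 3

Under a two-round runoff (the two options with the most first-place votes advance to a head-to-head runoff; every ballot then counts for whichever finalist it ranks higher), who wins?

Round 1 first-place votes: Option 1 0, Option 2 20, Option 3 10, Option 4 11, Option 5 22. Option 5 and Option 2 advance.
Runoff: Option 5 is ranked above Option 2 on 22 ballots, Option 2 above Option 5 on 41.

Option 2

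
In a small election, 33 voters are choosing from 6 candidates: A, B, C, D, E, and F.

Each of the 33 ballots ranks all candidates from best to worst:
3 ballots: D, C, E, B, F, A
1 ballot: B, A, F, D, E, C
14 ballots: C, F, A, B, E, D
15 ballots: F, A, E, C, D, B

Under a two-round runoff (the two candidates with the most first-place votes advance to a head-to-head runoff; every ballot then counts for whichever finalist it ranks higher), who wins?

C

Round 1 first-place votes: A 0, B 1, C 14, D 3, E 0, F 15. F and C advance.
Runoff: F is ranked above C on 16 ballots, C above F on 17.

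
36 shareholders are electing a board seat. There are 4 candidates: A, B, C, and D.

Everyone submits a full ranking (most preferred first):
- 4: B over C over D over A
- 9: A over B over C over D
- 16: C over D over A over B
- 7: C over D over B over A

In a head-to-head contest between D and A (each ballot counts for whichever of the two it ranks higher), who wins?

D

D is ranked above A on 27 ballots; A above D on 9.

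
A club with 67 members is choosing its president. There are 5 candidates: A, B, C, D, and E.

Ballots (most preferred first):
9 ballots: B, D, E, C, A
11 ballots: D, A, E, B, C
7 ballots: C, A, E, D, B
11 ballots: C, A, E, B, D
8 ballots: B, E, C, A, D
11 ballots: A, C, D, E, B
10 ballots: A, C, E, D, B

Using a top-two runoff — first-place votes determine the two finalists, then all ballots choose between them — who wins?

Round 1 first-place votes: A 21, B 17, C 18, D 11, E 0. A and C advance.
Runoff: A is ranked above C on 32 ballots, C above A on 35.

C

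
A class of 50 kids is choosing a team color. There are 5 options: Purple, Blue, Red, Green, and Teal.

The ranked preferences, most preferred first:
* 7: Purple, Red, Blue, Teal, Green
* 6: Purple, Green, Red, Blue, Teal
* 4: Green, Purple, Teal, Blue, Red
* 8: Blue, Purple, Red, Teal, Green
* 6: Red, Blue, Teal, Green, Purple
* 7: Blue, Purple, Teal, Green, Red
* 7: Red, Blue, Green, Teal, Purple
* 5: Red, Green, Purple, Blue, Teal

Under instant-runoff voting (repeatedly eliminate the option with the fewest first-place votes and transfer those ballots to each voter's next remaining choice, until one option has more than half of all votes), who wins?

Round 1: Purple 13, Blue 15, Red 18, Green 4, Teal 0. Teal eliminated.
Round 2: Purple 13, Blue 15, Red 18, Green 4. Green eliminated.
Round 3: Purple 17, Blue 15, Red 18. Blue eliminated.
Round 4: Purple 32, Red 18. Purple has a majority (≥26).

Purple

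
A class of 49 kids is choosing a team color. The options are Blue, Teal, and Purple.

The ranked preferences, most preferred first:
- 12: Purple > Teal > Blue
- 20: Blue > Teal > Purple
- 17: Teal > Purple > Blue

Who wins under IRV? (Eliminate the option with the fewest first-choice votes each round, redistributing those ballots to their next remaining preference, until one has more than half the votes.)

Round 1: Blue 20, Teal 17, Purple 12. Purple eliminated.
Round 2: Blue 20, Teal 29. Teal has a majority (≥25).

Teal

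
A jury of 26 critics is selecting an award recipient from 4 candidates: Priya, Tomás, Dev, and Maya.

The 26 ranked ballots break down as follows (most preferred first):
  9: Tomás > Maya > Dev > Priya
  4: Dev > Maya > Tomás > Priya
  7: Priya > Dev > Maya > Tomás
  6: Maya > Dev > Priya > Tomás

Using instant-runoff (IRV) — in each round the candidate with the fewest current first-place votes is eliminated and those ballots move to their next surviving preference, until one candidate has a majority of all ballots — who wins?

Round 1: Priya 7, Tomás 9, Dev 4, Maya 6. Dev eliminated.
Round 2: Priya 7, Tomás 9, Maya 10. Priya eliminated.
Round 3: Tomás 9, Maya 17. Maya has a majority (≥14).

Maya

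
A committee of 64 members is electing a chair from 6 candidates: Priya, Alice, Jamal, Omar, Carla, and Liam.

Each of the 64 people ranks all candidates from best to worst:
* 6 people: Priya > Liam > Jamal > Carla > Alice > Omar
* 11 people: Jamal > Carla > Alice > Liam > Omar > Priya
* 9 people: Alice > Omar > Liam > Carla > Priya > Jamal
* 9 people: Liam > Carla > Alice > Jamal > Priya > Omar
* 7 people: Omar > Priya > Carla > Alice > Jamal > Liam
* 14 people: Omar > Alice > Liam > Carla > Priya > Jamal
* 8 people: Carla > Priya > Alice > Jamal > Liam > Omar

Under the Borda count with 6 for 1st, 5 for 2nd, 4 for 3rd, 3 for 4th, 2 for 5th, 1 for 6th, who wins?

Alice

Priya: 6×6 + 11×1 + 9×2 + 9×2 + 7×5 + 14×2 + 8×5 = 186
Alice: 6×2 + 11×4 + 9×6 + 9×4 + 7×3 + 14×5 + 8×4 = 269
Jamal: 6×4 + 11×6 + 9×1 + 9×3 + 7×2 + 14×1 + 8×3 = 178
Omar: 6×1 + 11×2 + 9×5 + 9×1 + 7×6 + 14×6 + 8×1 = 216
Carla: 6×3 + 11×5 + 9×3 + 9×5 + 7×4 + 14×3 + 8×6 = 263
Liam: 6×5 + 11×3 + 9×4 + 9×6 + 7×1 + 14×4 + 8×2 = 232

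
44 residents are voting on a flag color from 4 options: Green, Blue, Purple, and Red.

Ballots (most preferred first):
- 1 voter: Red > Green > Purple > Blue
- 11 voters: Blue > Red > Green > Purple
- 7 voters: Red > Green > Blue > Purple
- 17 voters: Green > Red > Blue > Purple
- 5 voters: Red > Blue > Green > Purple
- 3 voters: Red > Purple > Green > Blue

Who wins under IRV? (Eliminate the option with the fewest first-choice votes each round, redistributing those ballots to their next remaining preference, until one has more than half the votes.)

Red

Round 1: Green 17, Blue 11, Purple 0, Red 16. Purple eliminated.
Round 2: Green 17, Blue 11, Red 16. Blue eliminated.
Round 3: Green 17, Red 27. Red has a majority (≥23).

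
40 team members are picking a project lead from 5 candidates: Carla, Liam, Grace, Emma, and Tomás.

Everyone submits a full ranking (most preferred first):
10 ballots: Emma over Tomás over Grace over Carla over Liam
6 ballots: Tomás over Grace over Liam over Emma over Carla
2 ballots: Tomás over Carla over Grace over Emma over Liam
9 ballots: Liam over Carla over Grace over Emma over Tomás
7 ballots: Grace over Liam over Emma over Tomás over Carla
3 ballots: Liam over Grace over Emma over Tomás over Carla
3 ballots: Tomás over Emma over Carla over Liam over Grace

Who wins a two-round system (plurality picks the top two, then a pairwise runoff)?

Round 1 first-place votes: Carla 0, Liam 12, Grace 7, Emma 10, Tomás 11. Liam and Tomás advance.
Runoff: Liam is ranked above Tomás on 19 ballots, Tomás above Liam on 21.

Tomás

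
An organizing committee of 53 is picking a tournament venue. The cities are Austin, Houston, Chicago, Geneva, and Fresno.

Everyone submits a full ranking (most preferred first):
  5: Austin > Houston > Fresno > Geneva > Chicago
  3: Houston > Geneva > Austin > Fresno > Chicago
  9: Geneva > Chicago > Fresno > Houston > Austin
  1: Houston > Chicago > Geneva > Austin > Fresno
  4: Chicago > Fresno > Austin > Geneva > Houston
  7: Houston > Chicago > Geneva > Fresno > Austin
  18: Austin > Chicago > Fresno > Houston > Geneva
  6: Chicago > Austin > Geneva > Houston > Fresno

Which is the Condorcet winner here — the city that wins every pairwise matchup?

Chicago vs Austin: 27–26
Chicago vs Houston: 37–16
Chicago vs Geneva: 36–17
Chicago vs Fresno: 45–8
Chicago beats every other city.

Chicago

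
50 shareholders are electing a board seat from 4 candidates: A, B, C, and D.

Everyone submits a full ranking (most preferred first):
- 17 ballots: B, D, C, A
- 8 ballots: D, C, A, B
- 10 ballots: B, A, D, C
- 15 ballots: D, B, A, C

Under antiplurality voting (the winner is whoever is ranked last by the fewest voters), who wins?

Last-place votes: A 17, B 8, C 25, D 0.

D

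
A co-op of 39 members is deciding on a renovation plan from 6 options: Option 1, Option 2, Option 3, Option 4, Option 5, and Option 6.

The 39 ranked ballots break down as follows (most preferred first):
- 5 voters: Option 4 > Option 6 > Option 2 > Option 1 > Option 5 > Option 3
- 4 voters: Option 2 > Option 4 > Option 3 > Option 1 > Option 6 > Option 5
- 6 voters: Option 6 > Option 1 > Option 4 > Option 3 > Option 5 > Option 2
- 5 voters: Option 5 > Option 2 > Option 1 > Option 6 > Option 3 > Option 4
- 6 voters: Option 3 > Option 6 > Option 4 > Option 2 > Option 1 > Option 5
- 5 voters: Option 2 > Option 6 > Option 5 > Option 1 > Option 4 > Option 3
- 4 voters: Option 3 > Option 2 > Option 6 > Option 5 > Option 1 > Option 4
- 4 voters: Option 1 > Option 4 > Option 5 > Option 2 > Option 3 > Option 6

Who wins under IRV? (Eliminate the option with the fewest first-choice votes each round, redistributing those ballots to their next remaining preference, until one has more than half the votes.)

Option 4

Round 1: Option 1 4, Option 2 9, Option 3 10, Option 4 5, Option 5 5, Option 6 6. Option 1 eliminated.
Round 2: Option 2 9, Option 3 10, Option 4 9, Option 5 5, Option 6 6. Option 5 eliminated.
Round 3: Option 2 14, Option 3 10, Option 4 9, Option 6 6. Option 6 eliminated.
Round 4: Option 2 14, Option 3 10, Option 4 15. Option 3 eliminated.
Round 5: Option 2 18, Option 4 21. Option 4 has a majority (≥20).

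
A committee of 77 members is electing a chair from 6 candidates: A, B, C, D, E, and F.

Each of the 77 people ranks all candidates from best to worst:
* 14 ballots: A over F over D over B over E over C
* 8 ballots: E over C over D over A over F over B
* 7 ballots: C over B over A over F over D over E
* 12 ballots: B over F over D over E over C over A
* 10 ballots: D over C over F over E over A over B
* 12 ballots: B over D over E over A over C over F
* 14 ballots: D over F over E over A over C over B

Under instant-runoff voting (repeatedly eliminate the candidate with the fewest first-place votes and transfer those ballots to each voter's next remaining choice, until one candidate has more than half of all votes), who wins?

Round 1: A 14, B 24, C 7, D 24, E 8, F 0. F eliminated.
Round 2: A 14, B 24, C 7, D 24, E 8. C eliminated.
Round 3: A 14, B 31, D 24, E 8. E eliminated.
Round 4: A 14, B 31, D 32. A eliminated.
Round 5: B 31, D 46. D has a majority (≥39).

D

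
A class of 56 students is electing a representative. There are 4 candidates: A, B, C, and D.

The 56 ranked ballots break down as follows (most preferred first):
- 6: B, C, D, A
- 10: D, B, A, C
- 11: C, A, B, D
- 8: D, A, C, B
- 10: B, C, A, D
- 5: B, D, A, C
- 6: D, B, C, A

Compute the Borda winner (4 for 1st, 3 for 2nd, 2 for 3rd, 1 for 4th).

A: 6×1 + 10×2 + 11×3 + 8×3 + 10×2 + 5×2 + 6×1 = 119
B: 6×4 + 10×3 + 11×2 + 8×1 + 10×4 + 5×4 + 6×3 = 162
C: 6×3 + 10×1 + 11×4 + 8×2 + 10×3 + 5×1 + 6×2 = 135
D: 6×2 + 10×4 + 11×1 + 8×4 + 10×1 + 5×3 + 6×4 = 144

B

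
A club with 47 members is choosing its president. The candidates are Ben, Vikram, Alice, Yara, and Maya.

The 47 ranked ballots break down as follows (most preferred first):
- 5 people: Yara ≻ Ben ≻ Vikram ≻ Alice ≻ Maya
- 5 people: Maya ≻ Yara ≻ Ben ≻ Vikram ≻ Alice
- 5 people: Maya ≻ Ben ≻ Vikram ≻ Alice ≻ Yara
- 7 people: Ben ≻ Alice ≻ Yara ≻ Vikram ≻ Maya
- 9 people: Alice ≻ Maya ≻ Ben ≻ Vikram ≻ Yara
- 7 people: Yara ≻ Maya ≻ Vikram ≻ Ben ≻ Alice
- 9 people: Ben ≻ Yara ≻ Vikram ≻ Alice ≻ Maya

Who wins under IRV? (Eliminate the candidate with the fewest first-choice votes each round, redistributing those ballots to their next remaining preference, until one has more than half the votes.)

Maya

Round 1: Ben 16, Vikram 0, Alice 9, Yara 12, Maya 10. Vikram eliminated.
Round 2: Ben 16, Alice 9, Yara 12, Maya 10. Alice eliminated.
Round 3: Ben 16, Yara 12, Maya 19. Yara eliminated.
Round 4: Ben 21, Maya 26. Maya has a majority (≥24).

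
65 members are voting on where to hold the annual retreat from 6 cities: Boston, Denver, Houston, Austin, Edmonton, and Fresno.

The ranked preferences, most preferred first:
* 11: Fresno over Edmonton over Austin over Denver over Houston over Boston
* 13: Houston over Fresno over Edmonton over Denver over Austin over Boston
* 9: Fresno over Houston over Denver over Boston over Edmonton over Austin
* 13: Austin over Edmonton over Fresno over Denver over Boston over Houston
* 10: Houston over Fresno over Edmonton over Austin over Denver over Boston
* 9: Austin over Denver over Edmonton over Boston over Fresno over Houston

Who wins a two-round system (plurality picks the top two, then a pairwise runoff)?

Round 1 first-place votes: Boston 0, Denver 0, Houston 23, Austin 22, Edmonton 0, Fresno 20. Houston and Austin advance.
Runoff: Houston is ranked above Austin on 32 ballots, Austin above Houston on 33.

Austin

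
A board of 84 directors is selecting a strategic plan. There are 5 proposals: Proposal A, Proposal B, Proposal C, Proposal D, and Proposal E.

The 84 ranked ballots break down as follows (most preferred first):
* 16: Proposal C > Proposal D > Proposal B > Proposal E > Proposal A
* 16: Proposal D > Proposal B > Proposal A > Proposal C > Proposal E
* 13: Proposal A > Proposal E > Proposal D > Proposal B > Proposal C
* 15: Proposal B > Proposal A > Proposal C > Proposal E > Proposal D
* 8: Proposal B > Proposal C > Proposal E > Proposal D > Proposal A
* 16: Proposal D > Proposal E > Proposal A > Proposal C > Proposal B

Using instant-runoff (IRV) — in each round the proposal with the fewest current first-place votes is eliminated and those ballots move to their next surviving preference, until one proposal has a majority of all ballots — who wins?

Proposal D

Round 1: Proposal A 13, Proposal B 23, Proposal C 16, Proposal D 32, Proposal E 0. Proposal E eliminated.
Round 2: Proposal A 13, Proposal B 23, Proposal C 16, Proposal D 32. Proposal A eliminated.
Round 3: Proposal B 23, Proposal C 16, Proposal D 45. Proposal D has a majority (≥43).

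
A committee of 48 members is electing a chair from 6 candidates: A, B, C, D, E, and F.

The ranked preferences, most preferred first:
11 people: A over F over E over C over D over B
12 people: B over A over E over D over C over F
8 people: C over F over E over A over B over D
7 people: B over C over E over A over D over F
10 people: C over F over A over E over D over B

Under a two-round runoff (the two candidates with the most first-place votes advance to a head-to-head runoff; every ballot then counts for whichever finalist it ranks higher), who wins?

C

Round 1 first-place votes: A 11, B 19, C 18, D 0, E 0, F 0. B and C advance.
Runoff: B is ranked above C on 19 ballots, C above B on 29.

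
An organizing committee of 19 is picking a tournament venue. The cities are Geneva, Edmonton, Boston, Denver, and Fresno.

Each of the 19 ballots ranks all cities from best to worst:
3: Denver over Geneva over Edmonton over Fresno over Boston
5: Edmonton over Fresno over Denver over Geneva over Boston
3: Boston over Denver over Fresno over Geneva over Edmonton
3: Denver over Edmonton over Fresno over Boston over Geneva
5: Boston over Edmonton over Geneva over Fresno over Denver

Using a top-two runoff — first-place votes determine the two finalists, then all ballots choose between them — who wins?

Round 1 first-place votes: Geneva 0, Edmonton 5, Boston 8, Denver 6, Fresno 0. Boston and Denver advance.
Runoff: Boston is ranked above Denver on 8 ballots, Denver above Boston on 11.

Denver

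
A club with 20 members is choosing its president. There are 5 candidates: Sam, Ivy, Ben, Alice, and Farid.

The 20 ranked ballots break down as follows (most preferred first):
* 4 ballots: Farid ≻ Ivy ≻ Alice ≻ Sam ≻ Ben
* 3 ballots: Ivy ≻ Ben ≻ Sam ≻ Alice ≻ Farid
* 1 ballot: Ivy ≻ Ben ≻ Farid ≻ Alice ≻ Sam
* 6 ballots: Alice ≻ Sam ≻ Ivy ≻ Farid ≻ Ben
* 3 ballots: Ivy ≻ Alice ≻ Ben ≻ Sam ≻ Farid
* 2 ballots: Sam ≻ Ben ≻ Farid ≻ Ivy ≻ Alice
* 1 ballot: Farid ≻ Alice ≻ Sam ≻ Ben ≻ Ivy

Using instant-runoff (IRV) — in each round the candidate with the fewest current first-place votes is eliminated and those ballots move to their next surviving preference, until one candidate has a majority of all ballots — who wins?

Ivy

Round 1: Sam 2, Ivy 7, Ben 0, Alice 6, Farid 5. Ben eliminated.
Round 2: Sam 2, Ivy 7, Alice 6, Farid 5. Sam eliminated.
Round 3: Ivy 7, Alice 6, Farid 7. Alice eliminated.
Round 4: Ivy 13, Farid 7. Ivy has a majority (≥11).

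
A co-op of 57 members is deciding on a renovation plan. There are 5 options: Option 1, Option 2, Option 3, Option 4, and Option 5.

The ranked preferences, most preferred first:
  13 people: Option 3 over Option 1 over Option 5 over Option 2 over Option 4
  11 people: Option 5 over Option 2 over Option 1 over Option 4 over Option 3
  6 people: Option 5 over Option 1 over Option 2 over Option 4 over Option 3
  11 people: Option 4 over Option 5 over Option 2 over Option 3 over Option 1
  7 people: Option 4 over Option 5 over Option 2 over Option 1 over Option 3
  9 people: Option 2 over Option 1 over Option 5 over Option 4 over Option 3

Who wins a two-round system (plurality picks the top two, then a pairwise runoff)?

Round 1 first-place votes: Option 1 0, Option 2 9, Option 3 13, Option 4 18, Option 5 17. Option 4 and Option 5 advance.
Runoff: Option 4 is ranked above Option 5 on 18 ballots, Option 5 above Option 4 on 39.

Option 5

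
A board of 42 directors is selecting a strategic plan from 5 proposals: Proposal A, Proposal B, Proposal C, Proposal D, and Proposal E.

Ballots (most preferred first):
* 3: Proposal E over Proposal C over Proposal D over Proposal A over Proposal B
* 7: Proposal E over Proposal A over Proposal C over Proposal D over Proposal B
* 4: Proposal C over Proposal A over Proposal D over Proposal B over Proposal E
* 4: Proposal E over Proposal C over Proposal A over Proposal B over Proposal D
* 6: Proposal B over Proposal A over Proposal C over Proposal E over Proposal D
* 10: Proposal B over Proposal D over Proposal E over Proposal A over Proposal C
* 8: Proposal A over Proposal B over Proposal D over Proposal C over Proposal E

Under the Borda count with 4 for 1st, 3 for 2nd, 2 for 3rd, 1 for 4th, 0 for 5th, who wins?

Proposal A

Proposal A: 3×1 + 7×3 + 4×3 + 4×2 + 6×3 + 10×1 + 8×4 = 104
Proposal B: 3×0 + 7×0 + 4×1 + 4×1 + 6×4 + 10×4 + 8×3 = 96
Proposal C: 3×3 + 7×2 + 4×4 + 4×3 + 6×2 + 10×0 + 8×1 = 71
Proposal D: 3×2 + 7×1 + 4×2 + 4×0 + 6×0 + 10×3 + 8×2 = 67
Proposal E: 3×4 + 7×4 + 4×0 + 4×4 + 6×1 + 10×2 + 8×0 = 82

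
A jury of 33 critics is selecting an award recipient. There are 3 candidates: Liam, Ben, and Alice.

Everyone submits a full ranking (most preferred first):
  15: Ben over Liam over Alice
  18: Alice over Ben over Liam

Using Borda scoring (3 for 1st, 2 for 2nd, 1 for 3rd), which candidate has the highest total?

Liam: 15×2 + 18×1 = 48
Ben: 15×3 + 18×2 = 81
Alice: 15×1 + 18×3 = 69

Ben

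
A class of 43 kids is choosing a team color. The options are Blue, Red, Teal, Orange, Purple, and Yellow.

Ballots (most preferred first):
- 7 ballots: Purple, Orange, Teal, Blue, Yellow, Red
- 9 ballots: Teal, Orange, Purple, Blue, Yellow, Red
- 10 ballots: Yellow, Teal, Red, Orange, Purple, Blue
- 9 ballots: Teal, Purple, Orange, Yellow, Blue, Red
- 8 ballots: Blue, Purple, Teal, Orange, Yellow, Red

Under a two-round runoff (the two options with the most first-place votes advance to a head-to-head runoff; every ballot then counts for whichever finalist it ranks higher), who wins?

Round 1 first-place votes: Blue 8, Red 0, Teal 18, Orange 0, Purple 7, Yellow 10. Teal and Yellow advance.
Runoff: Teal is ranked above Yellow on 33 ballots, Yellow above Teal on 10.

Teal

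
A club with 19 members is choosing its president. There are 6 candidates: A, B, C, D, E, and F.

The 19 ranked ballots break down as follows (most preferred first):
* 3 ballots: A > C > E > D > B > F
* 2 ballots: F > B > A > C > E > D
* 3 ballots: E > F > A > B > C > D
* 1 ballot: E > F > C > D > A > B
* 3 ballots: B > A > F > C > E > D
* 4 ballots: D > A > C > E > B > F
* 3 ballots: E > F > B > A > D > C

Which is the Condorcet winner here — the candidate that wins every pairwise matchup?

A vs B: 11–8
A vs C: 18–1
A vs D: 14–5
A vs E: 12–7
A vs F: 10–9
A beats every other candidate.

A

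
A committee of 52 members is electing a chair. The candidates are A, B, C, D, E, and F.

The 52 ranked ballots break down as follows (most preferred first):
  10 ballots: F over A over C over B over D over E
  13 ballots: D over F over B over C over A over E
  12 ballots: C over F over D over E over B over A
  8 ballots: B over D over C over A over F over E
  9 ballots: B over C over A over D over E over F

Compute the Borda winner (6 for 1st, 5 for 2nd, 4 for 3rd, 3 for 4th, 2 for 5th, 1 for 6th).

C

A: 10×5 + 13×2 + 12×1 + 8×3 + 9×4 = 148
B: 10×3 + 13×4 + 12×2 + 8×6 + 9×6 = 208
C: 10×4 + 13×3 + 12×6 + 8×4 + 9×5 = 228
D: 10×2 + 13×6 + 12×4 + 8×5 + 9×3 = 213
E: 10×1 + 13×1 + 12×3 + 8×1 + 9×2 = 85
F: 10×6 + 13×5 + 12×5 + 8×2 + 9×1 = 210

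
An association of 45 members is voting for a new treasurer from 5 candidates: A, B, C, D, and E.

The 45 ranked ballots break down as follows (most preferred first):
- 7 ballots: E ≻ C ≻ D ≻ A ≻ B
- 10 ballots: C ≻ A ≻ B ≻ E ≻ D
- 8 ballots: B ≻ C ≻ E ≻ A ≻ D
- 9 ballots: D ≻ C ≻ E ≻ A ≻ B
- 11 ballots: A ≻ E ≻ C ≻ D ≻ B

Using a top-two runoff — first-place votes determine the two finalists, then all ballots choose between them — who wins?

C

Round 1 first-place votes: A 11, B 8, C 10, D 9, E 7. A and C advance.
Runoff: A is ranked above C on 11 ballots, C above A on 34.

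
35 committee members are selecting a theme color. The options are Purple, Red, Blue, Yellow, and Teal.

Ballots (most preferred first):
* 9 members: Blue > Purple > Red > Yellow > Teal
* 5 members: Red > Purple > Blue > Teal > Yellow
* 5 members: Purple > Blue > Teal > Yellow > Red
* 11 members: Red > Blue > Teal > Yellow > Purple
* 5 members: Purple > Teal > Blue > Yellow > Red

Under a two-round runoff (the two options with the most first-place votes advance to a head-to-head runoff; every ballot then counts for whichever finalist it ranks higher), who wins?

Round 1 first-place votes: Purple 10, Red 16, Blue 9, Yellow 0, Teal 0. Red and Purple advance.
Runoff: Red is ranked above Purple on 16 ballots, Purple above Red on 19.

Purple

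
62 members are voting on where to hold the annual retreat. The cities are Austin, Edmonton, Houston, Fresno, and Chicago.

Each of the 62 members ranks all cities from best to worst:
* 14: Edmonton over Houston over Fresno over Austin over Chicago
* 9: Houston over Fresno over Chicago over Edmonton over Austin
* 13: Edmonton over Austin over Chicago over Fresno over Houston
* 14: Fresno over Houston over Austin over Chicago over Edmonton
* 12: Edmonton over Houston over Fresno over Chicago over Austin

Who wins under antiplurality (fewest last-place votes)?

Last-place votes: Austin 21, Edmonton 14, Houston 13, Fresno 0, Chicago 14.

Fresno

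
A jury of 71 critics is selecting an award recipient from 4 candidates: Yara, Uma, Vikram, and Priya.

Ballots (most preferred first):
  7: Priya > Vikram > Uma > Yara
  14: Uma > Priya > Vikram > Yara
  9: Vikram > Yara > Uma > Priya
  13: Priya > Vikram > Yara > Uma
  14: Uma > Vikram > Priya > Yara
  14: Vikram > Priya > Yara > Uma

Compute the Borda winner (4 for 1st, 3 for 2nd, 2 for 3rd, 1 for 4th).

Vikram

Yara: 7×1 + 14×1 + 9×3 + 13×2 + 14×1 + 14×2 = 116
Uma: 7×2 + 14×4 + 9×2 + 13×1 + 14×4 + 14×1 = 171
Vikram: 7×3 + 14×2 + 9×4 + 13×3 + 14×3 + 14×4 = 222
Priya: 7×4 + 14×3 + 9×1 + 13×4 + 14×2 + 14×3 = 201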